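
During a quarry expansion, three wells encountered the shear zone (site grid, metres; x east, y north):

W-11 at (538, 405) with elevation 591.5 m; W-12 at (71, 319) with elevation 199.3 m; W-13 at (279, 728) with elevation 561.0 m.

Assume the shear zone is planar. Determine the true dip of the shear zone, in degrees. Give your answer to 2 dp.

42.03°

Two edge vectors: W-11→W-12 = (-467, -86, -392.2), W-11→W-13 = (-259, 323, -30.5).
Normal n = (W-11→W-12) × (W-11→W-13) = (129303.6, 87336.3, -173115).
So ∂z/∂x = −n_x/n_z = 0.74692 and ∂z/∂y = −n_y/n_z = 0.50450.
Gradient magnitude |∇z| = √(a² + b²) = √(0.55789 + 0.25452) = 0.90134.
True dip = arctan(0.90134) = 42.03°, dipping toward SW (azimuth ≈ 236°).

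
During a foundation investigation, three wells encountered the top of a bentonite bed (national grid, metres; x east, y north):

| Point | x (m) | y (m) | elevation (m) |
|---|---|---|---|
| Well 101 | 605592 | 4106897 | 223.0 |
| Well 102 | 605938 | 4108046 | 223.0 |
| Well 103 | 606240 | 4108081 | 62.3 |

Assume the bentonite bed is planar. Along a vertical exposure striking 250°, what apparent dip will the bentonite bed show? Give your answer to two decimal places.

Let the plane be z = a·x + b·y + c.
Well 102−Well 101: 346a + 1149b = 0;  Well 103−Well 101: 648a + 1184b = −160.7.
Solving gives a = −0.55136, b = 0.16603.
Unit vector along 250° is (sin 250°, cos 250°) = (-0.9397, -0.3420).
Slope in that direction = a·(-0.9397) + b·(-0.3420) = 0.46132.
Apparent dip = arctan|0.46132| = 24.77° (true dip is 29.9°, so apparent ≤ true as expected).

24.77°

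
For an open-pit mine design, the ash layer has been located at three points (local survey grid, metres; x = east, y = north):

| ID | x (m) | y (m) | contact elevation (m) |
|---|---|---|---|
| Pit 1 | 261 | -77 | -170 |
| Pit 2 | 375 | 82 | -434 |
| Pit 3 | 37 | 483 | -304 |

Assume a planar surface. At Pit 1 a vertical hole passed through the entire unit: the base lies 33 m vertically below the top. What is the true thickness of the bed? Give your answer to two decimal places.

Let the plane be z = a·x + b·y + c.
Pit 2−Pit 1: 114a + 159b = −264;  Pit 3−Pit 1: −224a + 560b = −134.
Solving gives a = −1.27226, b = −0.74819.
|∇z| = √(a²+b²) = 1.47595, so dip δ = arctan(1.47595) = 55.88°.
True thickness = vertical thickness × cos δ = 33 × cos 55.88° = 18.51 m.

18.51 m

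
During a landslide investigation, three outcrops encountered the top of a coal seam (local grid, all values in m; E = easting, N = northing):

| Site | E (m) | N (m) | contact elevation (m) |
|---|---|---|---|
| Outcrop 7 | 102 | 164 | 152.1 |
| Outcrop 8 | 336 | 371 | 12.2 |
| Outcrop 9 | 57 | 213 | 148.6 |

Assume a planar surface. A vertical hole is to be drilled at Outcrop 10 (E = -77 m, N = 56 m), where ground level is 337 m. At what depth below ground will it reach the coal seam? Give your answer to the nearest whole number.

Two edge vectors: Outcrop 7→Outcrop 8 = (234, 207, -139.9), Outcrop 7→Outcrop 9 = (-45, 49, -3.5).
Normal n = (Outcrop 7→Outcrop 8) × (Outcrop 7→Outcrop 9) = (6130.6, 7114.5, 20781).
So ∂z/∂E = −n_x/n_z = −0.29501 and ∂z/∂N = −n_y/n_z = −0.34236.
Intercept c from Outcrop 7: 152.1 + 30.09 + 56.15 = 238.34.
At (-77, 56): z_contact = 22.7 − 19.2 + 238.34 = 241.9 m.
Depth below ground = 337 − 241.9 = 95 m.

95 m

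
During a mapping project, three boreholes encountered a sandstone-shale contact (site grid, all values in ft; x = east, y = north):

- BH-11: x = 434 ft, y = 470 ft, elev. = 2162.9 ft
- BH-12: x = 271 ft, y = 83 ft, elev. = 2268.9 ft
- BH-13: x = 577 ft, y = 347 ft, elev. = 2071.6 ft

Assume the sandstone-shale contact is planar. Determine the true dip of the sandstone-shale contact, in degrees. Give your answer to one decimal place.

Two edge vectors: BH-11→BH-12 = (-163, -387, 106), BH-11→BH-13 = (143, -123, -91.3).
Normal n = (BH-11→BH-12) × (BH-11→BH-13) = (48371.1, 276.1, 75390).
So ∂z/∂x = −n_x/n_z = −0.64161 and ∂z/∂y = −n_y/n_z = −0.00366.
Gradient magnitude |∇z| = √(a² + b²) = √(0.41167 + 0.00001) = 0.64162.
True dip = arctan(0.64162) = 32.7°, dipping toward E (azimuth ≈ 090°).

32.7°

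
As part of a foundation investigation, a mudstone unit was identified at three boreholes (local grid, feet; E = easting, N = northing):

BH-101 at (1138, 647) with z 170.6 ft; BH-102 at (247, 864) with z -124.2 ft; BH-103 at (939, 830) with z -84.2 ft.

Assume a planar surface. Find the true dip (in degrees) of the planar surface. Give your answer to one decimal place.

Let the plane be z = a·E + b·N + c.
BH-102−BH-101: −891a + 217b = −294.8;  BH-103−BH-101: −199a + 183b = −254.8.
Solving gives a = −0.01121, b = −1.40453.
Gradient magnitude |∇z| = √(a² + b²) = √(0.00013 + 1.97272) = 1.40458.
True dip = arctan(1.40458) = 54.6°, dipping toward N (azimuth ≈ 000°).

54.6°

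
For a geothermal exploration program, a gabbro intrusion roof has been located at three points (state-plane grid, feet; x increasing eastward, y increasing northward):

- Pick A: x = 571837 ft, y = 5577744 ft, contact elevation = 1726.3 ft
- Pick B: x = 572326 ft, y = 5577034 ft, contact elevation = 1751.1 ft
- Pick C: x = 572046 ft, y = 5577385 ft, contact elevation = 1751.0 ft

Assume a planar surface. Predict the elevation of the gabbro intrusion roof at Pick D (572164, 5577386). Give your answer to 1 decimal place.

Two edge vectors: Pick A→Pick B = (489, -710, 24.8), Pick A→Pick C = (209, -359, 24.7).
Normal n = (Pick A→Pick B) × (Pick A→Pick C) = (-8633.8, -6895.1, -27161).
So ∂z/∂x = −n_x/n_z = −0.317874894 and ∂z/∂y = −n_y/n_z = −0.253860314.
Intercept c from Pick A: 1726.3 + 181772.63 + 1415967.85 = 1599466.77.
At (572164, 5577386): z = −181876.6 − 1415877.0 + 1599466.77 = 1713.2 ft.

1713.2 ft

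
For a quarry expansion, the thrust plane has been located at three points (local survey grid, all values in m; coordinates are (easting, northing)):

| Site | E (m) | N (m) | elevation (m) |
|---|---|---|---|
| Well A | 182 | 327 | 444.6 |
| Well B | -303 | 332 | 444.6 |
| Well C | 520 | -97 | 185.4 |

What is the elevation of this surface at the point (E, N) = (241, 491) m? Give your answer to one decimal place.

Let the plane be z = a·E + b·N + c.
Well B−Well A: −485a + 5b = 0;  Well C−Well A: 338a − 424b = −259.2.
Solving gives a = 0.00635, b = 0.61639.
Then c = 444.6 − a·182 − b·327 = 241.89.
At (241, 491): z = 1.5 + 302.6 + 241.89 = 546.1 m.

546.1 m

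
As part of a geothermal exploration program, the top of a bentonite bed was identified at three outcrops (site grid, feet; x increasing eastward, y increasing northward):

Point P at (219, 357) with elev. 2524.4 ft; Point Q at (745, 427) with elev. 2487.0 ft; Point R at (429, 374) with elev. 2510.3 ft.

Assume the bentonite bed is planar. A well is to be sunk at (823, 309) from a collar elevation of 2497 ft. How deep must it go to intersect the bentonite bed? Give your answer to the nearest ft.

6 ft

Two edge vectors: Point P→Point Q = (526, 70, -37.4), Point P→Point R = (210, 17, -14.1).
Normal n = (Point P→Point Q) × (Point P→Point R) = (-351.2, -437.4, -5758).
So ∂z/∂x = −n_x/n_z = −0.06099 and ∂z/∂y = −n_y/n_z = −0.07596.
Intercept c from Point P: 2524.4 + 13.36 + 27.12 = 2564.88.
At (823, 309): z_contact = −50.2 − 23.5 + 2564.88 = 2491.2 ft.
Depth below ground = 2497 − 2491.2 = 6 ft.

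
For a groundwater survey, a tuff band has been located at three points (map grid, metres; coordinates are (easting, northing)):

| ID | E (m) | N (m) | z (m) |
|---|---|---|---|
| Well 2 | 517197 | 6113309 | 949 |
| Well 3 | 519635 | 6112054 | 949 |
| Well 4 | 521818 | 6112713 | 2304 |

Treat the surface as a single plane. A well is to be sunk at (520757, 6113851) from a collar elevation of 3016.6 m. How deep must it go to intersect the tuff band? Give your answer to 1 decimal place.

Two edge vectors: Well 2→Well 3 = (2438, -1255, 0), Well 2→Well 4 = (4621, -596, 1355).
Normal n = (Well 2→Well 3) × (Well 2→Well 4) = (-1700525, -3303490, 4346307).
So ∂z/∂E = −n_x/n_z = 0.391257451 and ∂z/∂N = −n_y/n_z = 0.760068260.
Intercept c from Well 2: 949 − 202357.18 − 4646532.14 = −4847940.32.
At (520757, 6113851): z_contact = 203750.06 + 4646944.09 − 4847940.32 = 2753.83 m.
Depth below ground = 3016.6 − 2753.83 = 262.8 m.

262.8 m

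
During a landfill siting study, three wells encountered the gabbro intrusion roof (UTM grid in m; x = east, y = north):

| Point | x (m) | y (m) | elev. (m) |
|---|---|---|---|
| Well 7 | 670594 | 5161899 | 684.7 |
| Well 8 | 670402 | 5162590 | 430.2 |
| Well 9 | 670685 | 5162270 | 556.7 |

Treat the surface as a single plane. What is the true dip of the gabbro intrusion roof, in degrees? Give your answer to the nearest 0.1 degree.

Let the plane be z = a·x + b·y + c.
Well 8−Well 7: −192a + 691b = −254.5;  Well 9−Well 7: 91a + 371b = −128.
Solving gives a = 0.04453, b = −0.35593.
Gradient magnitude |∇z| = √(a² + b²) = √(0.00198 + 0.12669) = 0.35871.
True dip = arctan(0.35871) = 19.7°, dipping toward N (azimuth ≈ 353°).

19.7°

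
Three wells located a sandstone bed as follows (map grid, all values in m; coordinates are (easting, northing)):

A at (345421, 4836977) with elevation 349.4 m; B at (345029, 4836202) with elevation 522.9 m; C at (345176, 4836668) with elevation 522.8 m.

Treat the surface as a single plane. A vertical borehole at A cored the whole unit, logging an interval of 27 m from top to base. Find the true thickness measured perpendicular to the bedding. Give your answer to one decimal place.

Two edge vectors: A→B = (-392, -775, 173.5), A→C = (-245, -309, 173.4).
Normal n = (A→B) × (A→C) = (-80773.5, 25465.3, -68747).
So ∂z/∂E = −n_x/n_z = −1.17494 and ∂z/∂N = −n_y/n_z = 0.37042.
|∇z| = √(a²+b²) = 1.23195, so dip δ = arctan(1.23195) = 50.93°.
True thickness = vertical thickness × cos δ = 27 × cos 50.93° = 17.0 m.

17.0 m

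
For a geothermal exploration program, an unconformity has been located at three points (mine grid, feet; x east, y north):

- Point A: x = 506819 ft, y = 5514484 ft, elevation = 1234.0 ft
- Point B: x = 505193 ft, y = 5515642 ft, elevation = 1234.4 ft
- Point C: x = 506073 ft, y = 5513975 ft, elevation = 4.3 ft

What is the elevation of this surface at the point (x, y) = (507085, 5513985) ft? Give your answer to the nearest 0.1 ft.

Let the plane be z = a·x + b·y + c.
Point B−Point A: −1626a + 1158b = 0.4;  Point C−Point A: −746a − 509b = −1229.7.
Solving gives a = 0.841730604, b = 1.182257307.
Then c = 1234 − a·506819 − b·5514484 = −6944910.07.
At (507085, 5513985): z = 426829.0 + 6518949.1 − 6944910.07 = 868.0 ft.

868.0 ft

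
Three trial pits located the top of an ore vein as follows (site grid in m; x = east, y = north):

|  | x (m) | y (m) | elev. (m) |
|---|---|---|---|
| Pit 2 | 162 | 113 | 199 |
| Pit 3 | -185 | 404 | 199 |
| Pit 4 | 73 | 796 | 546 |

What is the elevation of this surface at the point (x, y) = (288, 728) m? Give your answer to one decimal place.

Two edge vectors: Pit 2→Pit 3 = (-347, 291, 0), Pit 2→Pit 4 = (-89, 683, 347).
Normal n = (Pit 2→Pit 3) × (Pit 2→Pit 4) = (100977, 120409, -211102).
So ∂z/∂x = −n_x/n_z = 0.47833 and ∂z/∂y = −n_y/n_z = 0.57038.
Intercept c from Pit 2: 199 − 77.49 − 64.45 = 57.06.
At (288, 728): z = 137.8 + 415.2 + 57.06 = 610.1 m.

610.1 m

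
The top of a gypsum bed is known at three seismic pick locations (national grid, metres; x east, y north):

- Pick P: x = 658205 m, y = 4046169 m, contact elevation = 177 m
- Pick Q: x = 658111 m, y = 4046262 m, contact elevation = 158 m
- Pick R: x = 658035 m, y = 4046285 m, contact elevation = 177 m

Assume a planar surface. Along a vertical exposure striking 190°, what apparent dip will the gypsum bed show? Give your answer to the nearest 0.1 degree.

Let the plane be z = a·x + b·y + c.
Pick Q−Pick P: −94a + 93b = −19;  Pick R−Pick P: −170a + 116b = 0.
Solving gives a = −0.44925, b = −0.65838.
Unit vector along 190° is (sin 190°, cos 190°) = (-0.1736, -0.9848).
Slope in that direction = a·(-0.1736) + b·(-0.9848) = 0.72639.
Apparent dip = arctan|0.72639| = 36.0° (true dip is 38.6°, so apparent ≤ true as expected).

36.0°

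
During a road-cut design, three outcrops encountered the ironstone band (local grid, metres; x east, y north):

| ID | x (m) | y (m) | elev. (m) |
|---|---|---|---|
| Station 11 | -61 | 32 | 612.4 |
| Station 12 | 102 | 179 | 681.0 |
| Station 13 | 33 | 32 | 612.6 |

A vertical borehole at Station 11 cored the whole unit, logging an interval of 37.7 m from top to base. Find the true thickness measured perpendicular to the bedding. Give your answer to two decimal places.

Two edge vectors: Station 11→Station 12 = (163, 147, 68.6), Station 11→Station 13 = (94, 0, 0.2).
Normal n = (Station 11→Station 12) × (Station 11→Station 13) = (29.4, 6415.8, -13818).
So ∂z/∂x = −n_x/n_z = 0.00213 and ∂z/∂y = −n_y/n_z = 0.46431.
|∇z| = √(a²+b²) = 0.46431, so dip δ = arctan(0.46431) = 24.91°.
True thickness = vertical thickness × cos δ = 37.7 × cos 24.91° = 34.19 m.

34.19 m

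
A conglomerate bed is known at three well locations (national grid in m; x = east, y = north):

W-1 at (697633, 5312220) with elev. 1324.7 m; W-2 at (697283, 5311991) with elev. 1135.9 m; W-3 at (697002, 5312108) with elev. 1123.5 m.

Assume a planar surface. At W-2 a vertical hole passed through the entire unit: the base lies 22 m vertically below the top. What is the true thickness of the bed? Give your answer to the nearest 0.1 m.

19.5 m

Let the plane be z = a·x + b·y + c.
W-2−W-1: −350a − 229b = −188.8;  W-3−W-1: −631a − 112b = −201.2.
Solving gives a = 0.23675, b = 0.46261.
|∇z| = √(a²+b²) = 0.51967, so dip δ = arctan(0.51967) = 27.46°.
True thickness = vertical thickness × cos δ = 22 × cos 27.46° = 19.5 m.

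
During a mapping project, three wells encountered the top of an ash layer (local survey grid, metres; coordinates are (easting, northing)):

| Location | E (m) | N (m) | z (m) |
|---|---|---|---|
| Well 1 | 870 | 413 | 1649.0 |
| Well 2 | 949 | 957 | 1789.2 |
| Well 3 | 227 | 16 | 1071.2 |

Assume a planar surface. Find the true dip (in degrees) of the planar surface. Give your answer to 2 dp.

Let the plane be z = a·E + b·N + c.
Well 2−Well 1: 79a + 544b = 140.2;  Well 3−Well 1: −643a − 397b = −577.8.
Solving gives a = 0.81231, b = 0.13976.
Gradient magnitude |∇z| = √(a² + b²) = √(0.65985 + 0.01953) = 0.82425.
True dip = arctan(0.82425) = 39.50°, dipping toward W (azimuth ≈ 260°).

39.50°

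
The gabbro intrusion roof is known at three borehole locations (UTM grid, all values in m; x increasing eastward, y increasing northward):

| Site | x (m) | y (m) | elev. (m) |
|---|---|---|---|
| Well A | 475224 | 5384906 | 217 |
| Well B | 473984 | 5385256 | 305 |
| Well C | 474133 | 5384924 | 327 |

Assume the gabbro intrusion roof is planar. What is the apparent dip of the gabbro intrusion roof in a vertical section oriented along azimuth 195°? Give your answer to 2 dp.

7.69°

Two edge vectors: Well A→Well B = (-1240, 350, 88), Well A→Well C = (-1091, 18, 110).
Normal n = (Well A→Well B) × (Well A→Well C) = (36916, 40392, 359530).
So ∂z/∂x = −n_x/n_z = −0.10268 and ∂z/∂y = −n_y/n_z = −0.11235.
Unit vector along 195° is (sin 195°, cos 195°) = (-0.2588, -0.9659).
Slope in that direction = a·(-0.2588) + b·(-0.9659) = 0.13509.
Apparent dip = arctan|0.13509| = 7.69° (true dip is 8.7°, so apparent ≤ true as expected).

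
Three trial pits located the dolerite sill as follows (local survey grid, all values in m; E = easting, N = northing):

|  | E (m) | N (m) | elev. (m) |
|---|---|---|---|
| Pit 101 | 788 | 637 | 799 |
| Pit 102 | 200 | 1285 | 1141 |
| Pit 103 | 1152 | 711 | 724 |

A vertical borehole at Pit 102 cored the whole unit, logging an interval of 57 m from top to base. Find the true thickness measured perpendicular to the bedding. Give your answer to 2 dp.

53.09 m

Two edge vectors: Pit 101→Pit 102 = (-588, 648, 342), Pit 101→Pit 103 = (364, 74, -75).
Normal n = (Pit 101→Pit 102) × (Pit 101→Pit 103) = (-73908, 80388, -279384).
So ∂z/∂E = −n_x/n_z = −0.26454 and ∂z/∂N = −n_y/n_z = 0.28773.
|∇z| = √(a²+b²) = 0.39086, so dip δ = arctan(0.39086) = 21.35°.
True thickness = vertical thickness × cos δ = 57 × cos 21.35° = 53.09 m.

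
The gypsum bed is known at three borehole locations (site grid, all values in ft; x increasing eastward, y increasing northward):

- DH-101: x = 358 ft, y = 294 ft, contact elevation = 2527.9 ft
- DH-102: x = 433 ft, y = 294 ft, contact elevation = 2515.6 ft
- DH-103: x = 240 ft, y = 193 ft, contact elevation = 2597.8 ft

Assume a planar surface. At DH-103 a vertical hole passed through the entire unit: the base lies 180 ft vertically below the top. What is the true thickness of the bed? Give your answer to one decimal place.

159.3 ft

Two edge vectors: DH-101→DH-102 = (75, 0, -12.3), DH-101→DH-103 = (-118, -101, 69.9).
Normal n = (DH-101→DH-102) × (DH-101→DH-103) = (-1242.3, -3791.1, -7575).
So ∂z/∂x = −n_x/n_z = −0.16400 and ∂z/∂y = −n_y/n_z = −0.50048.
|∇z| = √(a²+b²) = 0.52666, so dip δ = arctan(0.52666) = 27.77°.
True thickness = vertical thickness × cos δ = 180 × cos 27.77° = 159.3 ft.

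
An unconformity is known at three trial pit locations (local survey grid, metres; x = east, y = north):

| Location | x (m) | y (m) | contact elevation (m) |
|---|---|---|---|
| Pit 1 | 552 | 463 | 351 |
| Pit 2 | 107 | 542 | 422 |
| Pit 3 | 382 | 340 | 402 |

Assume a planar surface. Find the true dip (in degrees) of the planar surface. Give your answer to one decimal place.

Let the plane be z = a·x + b·y + c.
Pit 2−Pit 1: −445a + 79b = 71;  Pit 3−Pit 1: −170a − 123b = 51.
Solving gives a = −0.18722, b = −0.15587.
Gradient magnitude |∇z| = √(a² + b²) = √(0.03505 + 0.02430) = 0.24361.
True dip = arctan(0.24361) = 13.7°, dipping toward NE (azimuth ≈ 050°).

13.7°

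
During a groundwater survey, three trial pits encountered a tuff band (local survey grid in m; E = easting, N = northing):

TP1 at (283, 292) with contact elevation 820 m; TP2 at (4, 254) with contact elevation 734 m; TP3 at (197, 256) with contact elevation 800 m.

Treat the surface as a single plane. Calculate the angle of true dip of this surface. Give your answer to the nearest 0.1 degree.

Let the plane be z = a·E + b·N + c.
TP2−TP1: −279a − 38b = −86;  TP3−TP1: −86a − 36b = −20.
Solving gives a = 0.34475, b = −0.26800.
Gradient magnitude |∇z| = √(a² + b²) = √(0.11885 + 0.07183) = 0.43667.
True dip = arctan(0.43667) = 23.6°, dipping toward NW (azimuth ≈ 308°).

23.6°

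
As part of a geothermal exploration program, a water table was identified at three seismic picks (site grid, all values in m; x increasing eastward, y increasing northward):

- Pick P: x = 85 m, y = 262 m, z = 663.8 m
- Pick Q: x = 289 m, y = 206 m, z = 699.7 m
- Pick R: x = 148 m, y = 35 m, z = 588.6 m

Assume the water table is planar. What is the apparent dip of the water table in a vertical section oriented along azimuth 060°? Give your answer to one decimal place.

24.5°

Let the plane be z = a·x + b·y + c.
Pick Q−Pick P: 204a − 56b = 35.9;  Pick R−Pick P: 63a − 227b = −75.2.
Solving gives a = 0.28893, b = 0.41147.
Unit vector along 060° is (sin 60°, cos 60°) = (0.8660, 0.5000).
Slope in that direction = a·(0.8660) + b·(0.5000) = 0.45596.
Apparent dip = arctan|0.45596| = 24.5° (true dip is 26.7°, so apparent ≤ true as expected).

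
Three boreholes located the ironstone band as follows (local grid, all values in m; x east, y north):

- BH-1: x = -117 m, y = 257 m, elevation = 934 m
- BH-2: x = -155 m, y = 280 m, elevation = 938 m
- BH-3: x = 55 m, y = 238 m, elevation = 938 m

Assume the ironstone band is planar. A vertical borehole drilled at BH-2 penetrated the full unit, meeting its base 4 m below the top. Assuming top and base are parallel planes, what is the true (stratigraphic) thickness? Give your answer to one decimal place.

3.9 m

Two edge vectors: BH-1→BH-2 = (-38, 23, 4), BH-1→BH-3 = (172, -19, 4).
Normal n = (BH-1→BH-2) × (BH-1→BH-3) = (168, 840, -3234).
So ∂z/∂x = −n_x/n_z = 0.05195 and ∂z/∂y = −n_y/n_z = 0.25974.
|∇z| = √(a²+b²) = 0.26488, so dip δ = arctan(0.26488) = 14.84°.
True thickness = vertical thickness × cos δ = 4 × cos 14.84° = 3.9 m.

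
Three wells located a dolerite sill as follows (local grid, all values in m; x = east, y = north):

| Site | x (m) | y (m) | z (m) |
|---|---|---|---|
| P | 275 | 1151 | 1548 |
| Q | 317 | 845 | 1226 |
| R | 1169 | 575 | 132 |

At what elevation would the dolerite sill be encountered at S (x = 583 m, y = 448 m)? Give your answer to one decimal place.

598.0 m

Two edge vectors: P→Q = (42, -306, -322), P→R = (894, -576, -1416).
Normal n = (P→Q) × (P→R) = (247824, -228396, 249372).
So ∂z/∂x = −n_x/n_z = −0.993792 and ∂z/∂y = −n_y/n_z = 0.915885.
Intercept c from P: 1548 + 273.29 − 1054.18 = 767.11.
At (583, 448): z = −579.4 + 410.3 + 767.11 = 598.0 m.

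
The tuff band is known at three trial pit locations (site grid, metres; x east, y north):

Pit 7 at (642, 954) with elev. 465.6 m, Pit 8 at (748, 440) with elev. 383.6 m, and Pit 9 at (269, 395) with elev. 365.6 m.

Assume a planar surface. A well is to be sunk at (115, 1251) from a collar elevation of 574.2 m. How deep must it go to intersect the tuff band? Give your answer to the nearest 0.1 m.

Two edge vectors: Pit 7→Pit 8 = (106, -514, -82), Pit 7→Pit 9 = (-373, -559, -100).
Normal n = (Pit 7→Pit 8) × (Pit 7→Pit 9) = (5562, 41186, -250976).
So ∂z/∂x = −n_x/n_z = 0.022161 and ∂z/∂y = −n_y/n_z = 0.164103.
Intercept c from Pit 7: 465.6 − 14.23 − 156.55 = 294.82.
At (115, 1251): z_contact = 2.55 + 205.29 + 294.82 = 502.66 m.
Depth below ground = 574.2 − 502.66 = 71.5 m.

71.5 m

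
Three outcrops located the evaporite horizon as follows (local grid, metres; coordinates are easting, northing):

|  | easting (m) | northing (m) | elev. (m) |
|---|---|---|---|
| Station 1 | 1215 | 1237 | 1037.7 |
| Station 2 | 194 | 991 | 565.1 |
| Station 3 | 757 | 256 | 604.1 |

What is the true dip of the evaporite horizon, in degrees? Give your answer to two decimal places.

25.43°

Two edge vectors: Station 1→Station 2 = (-1021, -246, -472.6), Station 1→Station 3 = (-458, -981, -433.6).
Normal n = (Station 1→Station 2) × (Station 1→Station 3) = (-356955, -226254.8, 888933).
So ∂z/∂easting = −n_x/n_z = 0.40155 and ∂z/∂northing = −n_y/n_z = 0.25452.
Gradient magnitude |∇z| = √(a² + b²) = √(0.16125 + 0.06478) = 0.47542.
True dip = arctan(0.47542) = 25.43°, dipping toward WSW (azimuth ≈ 238°).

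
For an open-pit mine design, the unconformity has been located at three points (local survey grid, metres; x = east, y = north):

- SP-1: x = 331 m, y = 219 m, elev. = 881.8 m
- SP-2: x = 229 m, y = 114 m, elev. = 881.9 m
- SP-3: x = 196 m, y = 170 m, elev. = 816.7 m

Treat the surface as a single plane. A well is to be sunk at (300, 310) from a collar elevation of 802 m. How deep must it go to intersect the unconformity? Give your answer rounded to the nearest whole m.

Two edge vectors: SP-1→SP-2 = (-102, -105, 0.1), SP-1→SP-3 = (-135, -49, -65.1).
Normal n = (SP-1→SP-2) × (SP-1→SP-3) = (6840.4, -6653.7, -9177).
So ∂z/∂x = −n_x/n_z = 0.74539 and ∂z/∂y = −n_y/n_z = −0.72504.
Intercept c from SP-1: 881.8 − 246.72 + 158.78 = 793.86.
At (300, 310): z_contact = 223.6 − 224.8 + 793.86 = 792.7 m.
Depth below ground = 802 − 792.7 = 9 m.

9 m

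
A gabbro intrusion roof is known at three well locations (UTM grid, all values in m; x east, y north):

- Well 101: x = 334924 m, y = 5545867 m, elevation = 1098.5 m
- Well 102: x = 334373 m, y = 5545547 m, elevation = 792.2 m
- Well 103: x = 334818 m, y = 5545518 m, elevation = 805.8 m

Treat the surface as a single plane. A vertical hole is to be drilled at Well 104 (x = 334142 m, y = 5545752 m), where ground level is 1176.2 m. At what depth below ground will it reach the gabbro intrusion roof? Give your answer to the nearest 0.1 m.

236.6 m

Two edge vectors: Well 101→Well 102 = (-551, -320, -306.3), Well 101→Well 103 = (-106, -349, -292.7).
Normal n = (Well 101→Well 102) × (Well 101→Well 103) = (-13234.7, -128809.9, 158379).
So ∂z/∂x = −n_x/n_z = 0.083563477 and ∂z/∂y = −n_y/n_z = 0.813301637.
Intercept c from Well 101: 1098.5 − 27987.41 − 4510462.71 = −4537351.62.
At (334142, 5545752): z_contact = 27922.07 + 4510369.18 − 4537351.62 = 939.62 m.
Depth below ground = 1176.2 − 939.62 = 236.6 m.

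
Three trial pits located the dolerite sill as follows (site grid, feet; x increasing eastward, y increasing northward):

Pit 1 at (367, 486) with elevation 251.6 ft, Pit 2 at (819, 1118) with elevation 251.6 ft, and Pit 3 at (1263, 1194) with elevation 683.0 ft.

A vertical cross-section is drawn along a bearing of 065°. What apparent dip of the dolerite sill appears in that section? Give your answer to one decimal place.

33.8°

Let the plane be z = a·x + b·y + c.
Pit 2−Pit 1: 452a + 632b = 0;  Pit 3−Pit 1: 896a + 708b = 431.4.
Solving gives a = 1.10716, b = −0.79183.
Unit vector along 065° is (sin 65°, cos 65°) = (0.9063, 0.4226).
Slope in that direction = a·(0.9063) + b·(0.4226) = 0.66879.
Apparent dip = arctan|0.66879| = 33.8° (true dip is 53.7°, so apparent ≤ true as expected).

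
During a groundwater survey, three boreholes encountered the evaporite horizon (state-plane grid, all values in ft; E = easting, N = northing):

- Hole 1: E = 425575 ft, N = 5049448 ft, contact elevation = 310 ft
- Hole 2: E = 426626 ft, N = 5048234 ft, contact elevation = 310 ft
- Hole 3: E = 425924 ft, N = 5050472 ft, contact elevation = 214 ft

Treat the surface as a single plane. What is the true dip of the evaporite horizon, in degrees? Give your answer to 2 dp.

Let the plane be z = a·E + b·N + c.
Hole 2−Hole 1: 1051a − 1214b = 0;  Hole 3−Hole 1: 349a + 1024b = −96.
Solving gives a = −0.07770, b = −0.06727.
Gradient magnitude |∇z| = √(a² + b²) = √(0.00604 + 0.00452) = 0.10277.
True dip = arctan(0.10277) = 5.87°, dipping toward NE (azimuth ≈ 049°).

5.87°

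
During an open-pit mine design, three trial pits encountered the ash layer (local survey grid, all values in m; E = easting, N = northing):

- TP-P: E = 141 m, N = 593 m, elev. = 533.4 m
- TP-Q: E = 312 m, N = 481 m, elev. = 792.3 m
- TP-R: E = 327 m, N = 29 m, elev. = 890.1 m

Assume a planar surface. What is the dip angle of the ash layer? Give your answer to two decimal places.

54.71°

Let the plane be z = a·E + b·N + c.
TP-Q−TP-P: 171a − 112b = 258.9;  TP-R−TP-P: 186a − 564b = 356.7.
Solving gives a = 1.40281, b = −0.16982.
Gradient magnitude |∇z| = √(a² + b²) = √(1.96787 + 0.02884) = 1.41305.
True dip = arctan(1.41305) = 54.71°, dipping toward W (azimuth ≈ 277°).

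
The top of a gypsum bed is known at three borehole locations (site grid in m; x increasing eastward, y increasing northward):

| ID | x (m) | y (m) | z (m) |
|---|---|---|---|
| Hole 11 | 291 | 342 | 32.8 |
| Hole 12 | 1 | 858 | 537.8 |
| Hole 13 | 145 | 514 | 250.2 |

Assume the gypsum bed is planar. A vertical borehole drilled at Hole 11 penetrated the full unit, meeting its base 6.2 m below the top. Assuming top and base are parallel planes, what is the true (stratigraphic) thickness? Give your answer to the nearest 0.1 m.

4.2 m

Let the plane be z = a·x + b·y + c.
Hole 12−Hole 11: −290a + 516b = 505;  Hole 13−Hole 11: −146a + 172b = 217.4.
Solving gives a = −0.99459, b = 0.41970.
|∇z| = √(a²+b²) = 1.07952, so dip δ = arctan(1.07952) = 47.19°.
True thickness = vertical thickness × cos δ = 6.2 × cos 47.19° = 4.2 m.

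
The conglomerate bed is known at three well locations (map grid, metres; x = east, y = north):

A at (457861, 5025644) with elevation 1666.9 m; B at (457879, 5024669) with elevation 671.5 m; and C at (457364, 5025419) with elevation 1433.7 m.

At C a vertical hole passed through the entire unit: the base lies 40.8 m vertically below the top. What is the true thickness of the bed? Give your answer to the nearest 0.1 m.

28.5 m

Let the plane be z = a·x + b·y + c.
B−A: 18a − 975b = −995.4;  C−A: −497a − 225b = −233.2.
Solving gives a = 0.00697, b = 1.02105.
|∇z| = √(a²+b²) = 1.02108, so dip δ = arctan(1.02108) = 45.60°.
True thickness = vertical thickness × cos δ = 40.8 × cos 45.60° = 28.5 m.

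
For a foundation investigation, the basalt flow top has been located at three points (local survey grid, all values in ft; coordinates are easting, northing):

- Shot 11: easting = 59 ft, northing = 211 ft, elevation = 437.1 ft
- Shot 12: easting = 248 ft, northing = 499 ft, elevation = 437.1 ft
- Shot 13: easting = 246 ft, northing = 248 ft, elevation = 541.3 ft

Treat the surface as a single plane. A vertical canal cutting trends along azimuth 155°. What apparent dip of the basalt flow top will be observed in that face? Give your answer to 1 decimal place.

Let the plane be z = a·easting + b·northing + c.
Shot 12−Shot 11: 189a + 288b = 0;  Shot 13−Shot 11: 187a + 37b = 104.2.
Solving gives a = 0.64037, b = −0.42024.
Unit vector along 155° is (sin 155°, cos 155°) = (0.4226, -0.9063).
Slope in that direction = a·(0.4226) + b·(-0.9063) = 0.65150.
Apparent dip = arctan|0.65150| = 33.1° (true dip is 37.5°, so apparent ≤ true as expected).

33.1°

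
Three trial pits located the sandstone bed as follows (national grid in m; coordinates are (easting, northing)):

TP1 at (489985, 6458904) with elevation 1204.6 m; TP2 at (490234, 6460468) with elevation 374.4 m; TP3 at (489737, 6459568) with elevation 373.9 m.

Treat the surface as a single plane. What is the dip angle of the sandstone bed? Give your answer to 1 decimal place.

Let the plane be z = a·E + b·N + c.
TP2−TP1: 249a + 1564b = −830.2;  TP3−TP1: −248a + 664b = −830.7.
Solving gives a = 1.35204, b = −0.74607.
Gradient magnitude |∇z| = √(a² + b²) = √(1.82803 + 0.55663) = 1.54423.
True dip = arctan(1.54423) = 57.1°, dipping toward WNW (azimuth ≈ 299°).

57.1°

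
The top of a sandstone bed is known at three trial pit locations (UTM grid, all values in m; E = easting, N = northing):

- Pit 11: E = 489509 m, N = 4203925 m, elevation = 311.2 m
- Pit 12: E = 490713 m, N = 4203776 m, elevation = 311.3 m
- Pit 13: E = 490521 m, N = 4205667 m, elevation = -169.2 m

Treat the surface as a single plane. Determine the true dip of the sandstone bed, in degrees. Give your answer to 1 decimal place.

Two edge vectors: Pit 11→Pit 12 = (1204, -149, 0.1), Pit 11→Pit 13 = (1012, 1742, -480.4).
Normal n = (Pit 11→Pit 12) × (Pit 11→Pit 13) = (71405.4, 578502.8, 2248156).
So ∂z/∂E = −n_x/n_z = −0.03176 and ∂z/∂N = −n_y/n_z = −0.25732.
Gradient magnitude |∇z| = √(a² + b²) = √(0.00101 + 0.06622) = 0.25928.
True dip = arctan(0.25928) = 14.5°, dipping toward N (azimuth ≈ 007°).

14.5°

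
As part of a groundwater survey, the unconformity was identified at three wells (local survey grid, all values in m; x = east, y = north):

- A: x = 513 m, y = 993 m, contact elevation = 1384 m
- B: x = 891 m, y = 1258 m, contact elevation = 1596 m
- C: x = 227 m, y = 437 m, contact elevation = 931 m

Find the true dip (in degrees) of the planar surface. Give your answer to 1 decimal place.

Let the plane be z = a·x + b·y + c.
B−A: 378a + 265b = 212;  C−A: −286a − 556b = −453.
Solving gives a = −0.01617, b = 0.82307.
Gradient magnitude |∇z| = √(a² + b²) = √(0.00026 + 0.67744) = 0.82323.
True dip = arctan(0.82323) = 39.5°, dipping toward S (azimuth ≈ 179°).

39.5°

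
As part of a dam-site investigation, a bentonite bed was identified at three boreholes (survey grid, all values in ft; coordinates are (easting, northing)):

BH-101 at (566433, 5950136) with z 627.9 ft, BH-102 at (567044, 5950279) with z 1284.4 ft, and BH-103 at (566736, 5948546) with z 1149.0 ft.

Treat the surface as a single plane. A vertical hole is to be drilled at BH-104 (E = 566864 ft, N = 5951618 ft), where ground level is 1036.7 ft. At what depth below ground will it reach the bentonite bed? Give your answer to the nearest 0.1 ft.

Two edge vectors: BH-101→BH-102 = (611, 143, 656.5), BH-101→BH-103 = (303, -1590, 521.1).
Normal n = (BH-101→BH-102) × (BH-101→BH-103) = (1118352.3, -119472.6, -1014819).
So ∂z/∂E = −n_x/n_z = 1.102021444 and ∂z/∂N = −n_y/n_z = −0.117727989.
Intercept c from BH-101: 627.9 − 624221.31 + 700497.55 = 76904.13.
At (566864, 5951618): z_contact = 624696.28 − 700672.02 + 76904.13 = 928.40 ft.
Depth below ground = 1036.7 − 928.40 = 108.3 ft.

108.3 ft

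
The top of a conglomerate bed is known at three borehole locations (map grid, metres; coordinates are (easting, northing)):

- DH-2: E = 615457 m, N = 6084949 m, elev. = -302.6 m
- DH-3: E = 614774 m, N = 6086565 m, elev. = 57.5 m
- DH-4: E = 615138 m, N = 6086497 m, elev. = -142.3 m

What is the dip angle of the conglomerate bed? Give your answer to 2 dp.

Two edge vectors: DH-2→DH-3 = (-683, 1616, 360.1), DH-2→DH-4 = (-319, 1548, 160.3).
Normal n = (DH-2→DH-3) × (DH-2→DH-4) = (-298390, -5387, -541780).
So ∂z/∂E = −n_x/n_z = −0.55076 and ∂z/∂N = −n_y/n_z = −0.00994.
Gradient magnitude |∇z| = √(a² + b²) = √(0.30334 + 0.00010) = 0.55085.
True dip = arctan(0.55085) = 28.85°, dipping toward E (azimuth ≈ 089°).

28.85°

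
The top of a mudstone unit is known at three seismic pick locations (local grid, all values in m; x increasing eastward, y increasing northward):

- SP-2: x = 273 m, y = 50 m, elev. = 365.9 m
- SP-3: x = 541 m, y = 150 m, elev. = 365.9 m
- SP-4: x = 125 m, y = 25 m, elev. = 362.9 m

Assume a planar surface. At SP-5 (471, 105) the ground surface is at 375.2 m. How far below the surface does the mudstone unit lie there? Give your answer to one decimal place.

7.4 m

Two edge vectors: SP-2→SP-3 = (268, 100, 0), SP-2→SP-4 = (-148, -25, -3).
Normal n = (SP-2→SP-3) × (SP-2→SP-4) = (-300, 804, 8100).
So ∂z/∂x = −n_x/n_z = 0.03704 and ∂z/∂y = −n_y/n_z = −0.09926.
Intercept c from SP-2: 365.9 − 10.11 + 4.96 = 360.75.
At (471, 105): z_contact = 17.44 − 10.42 + 360.75 = 367.77 m.
Depth below ground = 375.2 − 367.77 = 7.4 m.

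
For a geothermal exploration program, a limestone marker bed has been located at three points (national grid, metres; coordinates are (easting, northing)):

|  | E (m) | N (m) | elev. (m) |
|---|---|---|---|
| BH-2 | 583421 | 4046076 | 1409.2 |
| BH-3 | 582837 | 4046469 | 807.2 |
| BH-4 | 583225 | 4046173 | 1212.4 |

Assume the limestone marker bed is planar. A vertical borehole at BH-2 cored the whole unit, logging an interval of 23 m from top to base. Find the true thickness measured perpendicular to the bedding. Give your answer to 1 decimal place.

Let the plane be z = a·E + b·N + c.
BH-3−BH-2: −584a + 393b = −602;  BH-4−BH-2: −196a + 97b = −196.8.
Solving gives a = 0.92975, b = −0.15019.
|∇z| = √(a²+b²) = 0.94181, so dip δ = arctan(0.94181) = 43.28°.
True thickness = vertical thickness × cos δ = 23 × cos 43.28° = 16.7 m.

16.7 m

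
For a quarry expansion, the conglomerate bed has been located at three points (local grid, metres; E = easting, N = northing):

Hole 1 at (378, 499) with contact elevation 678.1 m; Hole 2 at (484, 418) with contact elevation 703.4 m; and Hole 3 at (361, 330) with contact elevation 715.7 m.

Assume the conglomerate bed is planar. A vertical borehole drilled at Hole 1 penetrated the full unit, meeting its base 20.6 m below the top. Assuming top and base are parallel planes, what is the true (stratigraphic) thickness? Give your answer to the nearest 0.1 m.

20.0 m

Let the plane be z = a·E + b·N + c.
Hole 2−Hole 1: 106a − 81b = 25.3;  Hole 3−Hole 1: −17a − 169b = 37.6.
Solving gives a = 0.06377, b = −0.22890.
|∇z| = √(a²+b²) = 0.23762, so dip δ = arctan(0.23762) = 13.37°.
True thickness = vertical thickness × cos δ = 20.6 × cos 13.37° = 20.0 m.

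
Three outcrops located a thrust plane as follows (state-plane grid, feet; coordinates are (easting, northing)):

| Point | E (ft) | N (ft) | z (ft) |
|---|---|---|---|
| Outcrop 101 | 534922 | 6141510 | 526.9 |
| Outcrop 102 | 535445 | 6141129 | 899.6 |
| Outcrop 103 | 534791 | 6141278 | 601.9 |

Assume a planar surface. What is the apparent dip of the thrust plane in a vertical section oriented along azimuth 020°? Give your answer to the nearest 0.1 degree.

20.2°

Two edge vectors: Outcrop 101→Outcrop 102 = (523, -381, 372.7), Outcrop 101→Outcrop 103 = (-131, -232, 75).
Normal n = (Outcrop 101→Outcrop 102) × (Outcrop 101→Outcrop 103) = (57891.4, -88048.7, -171247).
So ∂z/∂E = −n_x/n_z = 0.33806 and ∂z/∂N = −n_y/n_z = −0.51416.
Unit vector along 020° is (sin 20°, cos 20°) = (0.3420, 0.9397).
Slope in that direction = a·(0.3420) + b·(0.9397) = −0.36753.
Apparent dip = arctan|0.36753| = 20.2° (true dip is 31.6°, so apparent ≤ true as expected).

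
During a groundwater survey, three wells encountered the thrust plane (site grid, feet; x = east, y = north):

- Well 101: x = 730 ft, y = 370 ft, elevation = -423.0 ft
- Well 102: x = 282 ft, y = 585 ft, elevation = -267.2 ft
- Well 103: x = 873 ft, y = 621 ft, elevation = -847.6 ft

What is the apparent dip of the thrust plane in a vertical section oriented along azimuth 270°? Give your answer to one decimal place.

42.3°

Two edge vectors: Well 101→Well 102 = (-448, 215, 155.8), Well 101→Well 103 = (143, 251, -424.6).
Normal n = (Well 101→Well 102) × (Well 101→Well 103) = (-130394.8, -167941.4, -143193).
So ∂z/∂x = −n_x/n_z = −0.91062 and ∂z/∂y = −n_y/n_z = −1.17283.
Unit vector along 270° is (sin 270°, cos 270°) = (-1.0000, -0.0000).
Slope in that direction = a·(-1.0000) + b·(-0.0000) = 0.91062.
Apparent dip = arctan|0.91062| = 42.3° (true dip is 56.0°, so apparent ≤ true as expected).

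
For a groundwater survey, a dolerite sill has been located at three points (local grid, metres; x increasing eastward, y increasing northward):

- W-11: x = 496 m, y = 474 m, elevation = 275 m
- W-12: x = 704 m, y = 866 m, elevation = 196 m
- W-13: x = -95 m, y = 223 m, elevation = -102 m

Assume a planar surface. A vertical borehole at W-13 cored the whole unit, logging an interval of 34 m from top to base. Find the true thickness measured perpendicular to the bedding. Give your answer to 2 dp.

Two edge vectors: W-11→W-12 = (208, 392, -79), W-11→W-13 = (-591, -251, -377).
Normal n = (W-11→W-12) × (W-11→W-13) = (-167613, 125105, 179464).
So ∂z/∂x = −n_x/n_z = 0.93396 and ∂z/∂y = −n_y/n_z = −0.69710.
|∇z| = √(a²+b²) = 1.16544, so dip δ = arctan(1.16544) = 49.37°.
True thickness = vertical thickness × cos δ = 34 × cos 49.37° = 22.14 m.

22.14 m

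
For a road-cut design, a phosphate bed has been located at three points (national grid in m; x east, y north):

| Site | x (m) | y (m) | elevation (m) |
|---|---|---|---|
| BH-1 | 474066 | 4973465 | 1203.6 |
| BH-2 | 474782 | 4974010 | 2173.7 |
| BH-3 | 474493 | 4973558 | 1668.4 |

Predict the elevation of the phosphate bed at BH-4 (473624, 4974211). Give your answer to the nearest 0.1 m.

1135.4 m

Two edge vectors: BH-1→BH-2 = (716, 545, 970.1), BH-1→BH-3 = (427, 93, 464.8).
Normal n = (BH-1→BH-2) × (BH-1→BH-3) = (163096.7, 81435.9, -166127).
So ∂z/∂x = −n_x/n_z = 0.981759136 and ∂z/∂y = −n_y/n_z = 0.490202676.
Intercept c from BH-1: 1203.6 − 465418.63 − 2438005.85 = −2902220.88.
At (473624, 4974211): z = 464984.7 + 2438371.5 − 2902220.88 = 1135.4 m.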